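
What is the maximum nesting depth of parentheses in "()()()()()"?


Input: "()()()()()"
Tracking depth:
  Position 0 '(': depth becomes 1
  Position 1 ')': depth becomes 0
  Position 2 '(': depth becomes 1
  Position 3 ')': depth becomes 0
  Position 4 '(': depth becomes 1
  Position 5 ')': depth becomes 0
  Position 6 '(': depth becomes 1
  Position 7 ')': depth becomes 0
  Position 8 '(': depth becomes 1
  Position 9 ')': depth becomes 0
Maximum depth reached: 1

1


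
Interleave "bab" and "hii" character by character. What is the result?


Interleaving "bab" and "hii":
  Position 0: 'b' from first, 'h' from second => "bh"
  Position 1: 'a' from first, 'i' from second => "ai"
  Position 2: 'b' from first, 'i' from second => "bi"
Result: bhaibi

bhaibi


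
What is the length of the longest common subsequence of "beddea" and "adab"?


LCS of "beddea" and "adab"
DP table:
           a    d    a    b
      0    0    0    0    0
  b   0    0    0    0    1
  e   0    0    0    0    1
  d   0    0    1    1    1
  d   0    0    1    1    1
  e   0    0    1    1    1
  a   0    1    1    2    2
LCS length = dp[6][4] = 2

2


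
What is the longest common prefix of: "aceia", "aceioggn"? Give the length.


Words: aceia, aceioggn
  Position 0: all 'a' => match
  Position 1: all 'c' => match
  Position 2: all 'e' => match
  Position 3: all 'i' => match
  Position 4: ('a', 'o') => mismatch, stop
LCP = "acei" (length 4)

4


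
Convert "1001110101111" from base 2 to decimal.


Input: "1001110101111" in base 2
Positional expansion:
  Digit '1' (value 1) x 2^12 = 4096
  Digit '0' (value 0) x 2^11 = 0
  Digit '0' (value 0) x 2^10 = 0
  Digit '1' (value 1) x 2^9 = 512
  Digit '1' (value 1) x 2^8 = 256
  Digit '1' (value 1) x 2^7 = 128
  Digit '0' (value 0) x 2^6 = 0
  Digit '1' (value 1) x 2^5 = 32
  Digit '0' (value 0) x 2^4 = 0
  Digit '1' (value 1) x 2^3 = 8
  Digit '1' (value 1) x 2^2 = 4
  Digit '1' (value 1) x 2^1 = 2
  Digit '1' (value 1) x 2^0 = 1
Sum = 5039

5039


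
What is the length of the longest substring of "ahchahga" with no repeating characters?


Input: "ahchahga"
Sliding window (track last position of each char):
  Position 0 ('a'): window [0,0] length 1 -- new best
  Position 1 ('h'): window [0,1] length 2 -- new best
  Position 2 ('c'): window [0,2] length 3 -- new best
  Position 3 ('h'): repeat (last at 1), move window start to 2
  Position 3 ('h'): window [2,3] length 2
  Position 4 ('a'): window [2,4] length 3
  Position 5 ('h'): repeat (last at 3), move window start to 4
  Position 5 ('h'): window [4,5] length 2
  Position 6 ('g'): window [4,6] length 3
  Position 7 ('a'): repeat (last at 4), move window start to 5
  Position 7 ('a'): window [5,7] length 3
Longest substring with no repeats: "ahc" with length 3

3


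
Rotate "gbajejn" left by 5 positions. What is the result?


Input: "gbajejn", rotate left by 5
First 5 characters: "gbaje"
Remaining characters: "jn"
Concatenate remaining + first: "jn" + "gbaje" = "jngbaje"

jngbaje


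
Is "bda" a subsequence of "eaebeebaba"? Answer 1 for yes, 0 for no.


Check if "bda" is a subsequence of "eaebeebaba"
Greedy scan:
  Position 0 ('e'): no match needed
  Position 1 ('a'): no match needed
  Position 2 ('e'): no match needed
  Position 3 ('b'): matches sub[0] = 'b'
  Position 4 ('e'): no match needed
  Position 5 ('e'): no match needed
  Position 6 ('b'): no match needed
  Position 7 ('a'): no match needed
  Position 8 ('b'): no match needed
  Position 9 ('a'): no match needed
Only matched 1/3 characters => not a subsequence

0


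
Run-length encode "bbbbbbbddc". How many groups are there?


Input: bbbbbbbddc
Scanning for consecutive runs:
  Group 1: 'b' x 7 (positions 0-6)
  Group 2: 'd' x 2 (positions 7-8)
  Group 3: 'c' x 1 (positions 9-9)
Total groups: 3

3


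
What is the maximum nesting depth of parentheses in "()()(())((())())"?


Input: "()()(())((())())"
Tracking depth:
  Position 0 '(': depth becomes 1
  Position 1 ')': depth becomes 0
  Position 2 '(': depth becomes 1
  Position 3 ')': depth becomes 0
  Position 4 '(': depth becomes 1
  Position 5 '(': depth becomes 2
  Position 6 ')': depth becomes 1
  Position 7 ')': depth becomes 0
  Position 8 '(': depth becomes 1
  Position 9 '(': depth becomes 2
  Position 10 '(': depth becomes 3
  Position 11 ')': depth becomes 2
  Position 12 ')': depth becomes 1
  Position 13 '(': depth becomes 2
  Position 14 ')': depth becomes 1
  Position 15 ')': depth becomes 0
Maximum depth reached: 3

3


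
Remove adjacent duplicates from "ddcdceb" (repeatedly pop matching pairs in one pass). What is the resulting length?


Input: ddcdceb
Stack-based adjacent duplicate removal:
  Read 'd': push. Stack: d
  Read 'd': matches stack top 'd' => pop. Stack: (empty)
  Read 'c': push. Stack: c
  Read 'd': push. Stack: cd
  Read 'c': push. Stack: cdc
  Read 'e': push. Stack: cdce
  Read 'b': push. Stack: cdceb
Final stack: "cdceb" (length 5)

5


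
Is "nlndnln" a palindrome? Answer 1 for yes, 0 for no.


Input: nlndnln
Reversed: nlndnln
  Compare pos 0 ('n') with pos 6 ('n'): match
  Compare pos 1 ('l') with pos 5 ('l'): match
  Compare pos 2 ('n') with pos 4 ('n'): match
Result: palindrome

1


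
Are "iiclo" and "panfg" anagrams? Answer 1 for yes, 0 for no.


Strings: "iiclo", "panfg"
Sorted first:  ciilo
Sorted second: afgnp
Differ at position 0: 'c' vs 'a' => not anagrams

0


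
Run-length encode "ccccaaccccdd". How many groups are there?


Input: ccccaaccccdd
Scanning for consecutive runs:
  Group 1: 'c' x 4 (positions 0-3)
  Group 2: 'a' x 2 (positions 4-5)
  Group 3: 'c' x 4 (positions 6-9)
  Group 4: 'd' x 2 (positions 10-11)
Total groups: 4

4


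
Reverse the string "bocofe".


Input: bocofe
Reading characters right to left:
  Position 5: 'e'
  Position 4: 'f'
  Position 3: 'o'
  Position 2: 'c'
  Position 1: 'o'
  Position 0: 'b'
Reversed: efocob

efocob


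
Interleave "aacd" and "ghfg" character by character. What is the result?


Interleaving "aacd" and "ghfg":
  Position 0: 'a' from first, 'g' from second => "ag"
  Position 1: 'a' from first, 'h' from second => "ah"
  Position 2: 'c' from first, 'f' from second => "cf"
  Position 3: 'd' from first, 'g' from second => "dg"
Result: agahcfdg

agahcfdg


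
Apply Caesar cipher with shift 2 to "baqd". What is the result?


Caesar cipher: shift "baqd" by 2
  'b' (pos 1) + 2 = pos 3 = 'd'
  'a' (pos 0) + 2 = pos 2 = 'c'
  'q' (pos 16) + 2 = pos 18 = 's'
  'd' (pos 3) + 2 = pos 5 = 'f'
Result: dcsf

dcsf


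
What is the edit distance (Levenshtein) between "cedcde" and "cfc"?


Computing edit distance: "cedcde" -> "cfc"
DP table:
           c    f    c
      0    1    2    3
  c   1    0    1    2
  e   2    1    1    2
  d   3    2    2    2
  c   4    3    3    2
  d   5    4    4    3
  e   6    5    5    4
Edit distance = dp[6][3] = 4

4


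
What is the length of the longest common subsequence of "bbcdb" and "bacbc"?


LCS of "bbcdb" and "bacbc"
DP table:
           b    a    c    b    c
      0    0    0    0    0    0
  b   0    1    1    1    1    1
  b   0    1    1    1    2    2
  c   0    1    1    2    2    3
  d   0    1    1    2    2    3
  b   0    1    1    2    3    3
LCS length = dp[5][5] = 3

3


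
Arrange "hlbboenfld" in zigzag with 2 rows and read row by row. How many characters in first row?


Zigzag "hlbboenfld" into 2 rows:
Placing characters:
  'h' => row 0
  'l' => row 1
  'b' => row 0
  'b' => row 1
  'o' => row 0
  'e' => row 1
  'n' => row 0
  'f' => row 1
  'l' => row 0
  'd' => row 1
Rows:
  Row 0: "hbonl"
  Row 1: "lbefd"
First row length: 5

5


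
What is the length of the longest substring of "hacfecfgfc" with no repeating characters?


Input: "hacfecfgfc"
Sliding window (track last position of each char):
  Position 0 ('h'): window [0,0] length 1 -- new best
  Position 1 ('a'): window [0,1] length 2 -- new best
  Position 2 ('c'): window [0,2] length 3 -- new best
  Position 3 ('f'): window [0,3] length 4 -- new best
  Position 4 ('e'): window [0,4] length 5 -- new best
  Position 5 ('c'): repeat (last at 2), move window start to 3
  Position 5 ('c'): window [3,5] length 3
  Position 6 ('f'): repeat (last at 3), move window start to 4
  Position 6 ('f'): window [4,6] length 3
  Position 7 ('g'): window [4,7] length 4
  Position 8 ('f'): repeat (last at 6), move window start to 7
  Position 8 ('f'): window [7,8] length 2
  Position 9 ('c'): window [7,9] length 3
Longest substring with no repeats: "hacfe" with length 5

5


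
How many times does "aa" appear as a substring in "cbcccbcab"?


Searching for "aa" in "cbcccbcab"
Scanning each position:
  Position 0: "cb" => no
  Position 1: "bc" => no
  Position 2: "cc" => no
  Position 3: "cc" => no
  Position 4: "cb" => no
  Position 5: "bc" => no
  Position 6: "ca" => no
  Position 7: "ab" => no
Total occurrences: 0

0


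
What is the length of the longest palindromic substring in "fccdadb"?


Input: "fccdadb"
Checking substrings for palindromes:
  [3:6] "dad" (len 3) => palindrome
  [1:3] "cc" (len 2) => palindrome
Longest palindromic substring: "dad" with length 3

3


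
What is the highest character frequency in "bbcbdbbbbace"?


Input: bbcbdbbbbace
Character counts:
  'a': 1
  'b': 7
  'c': 2
  'd': 1
  'e': 1
Maximum frequency: 7

7


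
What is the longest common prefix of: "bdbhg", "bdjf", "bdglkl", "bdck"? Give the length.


Words: bdbhg, bdjf, bdglkl, bdck
  Position 0: all 'b' => match
  Position 1: all 'd' => match
  Position 2: ('b', 'j', 'g', 'c') => mismatch, stop
LCP = "bd" (length 2)

2


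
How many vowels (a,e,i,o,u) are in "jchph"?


Input: jchph
Checking each character:
  'j' at position 0: consonant
  'c' at position 1: consonant
  'h' at position 2: consonant
  'p' at position 3: consonant
  'h' at position 4: consonant
Total vowels: 0

0


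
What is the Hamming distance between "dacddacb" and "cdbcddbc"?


Comparing "dacddacb" and "cdbcddbc" position by position:
  Position 0: 'd' vs 'c' => differ
  Position 1: 'a' vs 'd' => differ
  Position 2: 'c' vs 'b' => differ
  Position 3: 'd' vs 'c' => differ
  Position 4: 'd' vs 'd' => same
  Position 5: 'a' vs 'd' => differ
  Position 6: 'c' vs 'b' => differ
  Position 7: 'b' vs 'c' => differ
Total differences (Hamming distance): 7

7


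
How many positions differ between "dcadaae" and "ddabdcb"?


Comparing "dcadaae" and "ddabdcb" position by position:
  Position 0: 'd' vs 'd' => same
  Position 1: 'c' vs 'd' => DIFFER
  Position 2: 'a' vs 'a' => same
  Position 3: 'd' vs 'b' => DIFFER
  Position 4: 'a' vs 'd' => DIFFER
  Position 5: 'a' vs 'c' => DIFFER
  Position 6: 'e' vs 'b' => DIFFER
Positions that differ: 5

5


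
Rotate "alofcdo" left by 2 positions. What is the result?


Input: "alofcdo", rotate left by 2
First 2 characters: "al"
Remaining characters: "ofcdo"
Concatenate remaining + first: "ofcdo" + "al" = "ofcdoal"

ofcdoal


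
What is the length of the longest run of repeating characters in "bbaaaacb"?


Input: "bbaaaacb"
Scanning for longest run:
  Position 1 ('b'): continues run of 'b', length=2
  Position 2 ('a'): new char, reset run to 1
  Position 3 ('a'): continues run of 'a', length=2
  Position 4 ('a'): continues run of 'a', length=3
  Position 5 ('a'): continues run of 'a', length=4
  Position 6 ('c'): new char, reset run to 1
  Position 7 ('b'): new char, reset run to 1
Longest run: 'a' with length 4

4


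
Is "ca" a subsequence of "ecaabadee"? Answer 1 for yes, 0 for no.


Check if "ca" is a subsequence of "ecaabadee"
Greedy scan:
  Position 0 ('e'): no match needed
  Position 1 ('c'): matches sub[0] = 'c'
  Position 2 ('a'): matches sub[1] = 'a'
  Position 3 ('a'): no match needed
  Position 4 ('b'): no match needed
  Position 5 ('a'): no match needed
  Position 6 ('d'): no match needed
  Position 7 ('e'): no match needed
  Position 8 ('e'): no match needed
All 2 characters matched => is a subsequence

1


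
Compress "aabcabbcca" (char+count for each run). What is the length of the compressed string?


Input: aabcabbcca
Runs:
  'a' x 2 => "a2"
  'b' x 1 => "b1"
  'c' x 1 => "c1"
  'a' x 1 => "a1"
  'b' x 2 => "b2"
  'c' x 2 => "c2"
  'a' x 1 => "a1"
Compressed: "a2b1c1a1b2c2a1"
Compressed length: 14

14


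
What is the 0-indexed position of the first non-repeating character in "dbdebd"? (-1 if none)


Input: dbdebd
Character frequencies:
  'b': 2
  'd': 3
  'e': 1
Scanning left to right for freq == 1:
  Position 0 ('d'): freq=3, skip
  Position 1 ('b'): freq=2, skip
  Position 2 ('d'): freq=3, skip
  Position 3 ('e'): unique! => answer = 3

3


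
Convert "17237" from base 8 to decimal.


Input: "17237" in base 8
Positional expansion:
  Digit '1' (value 1) x 8^4 = 4096
  Digit '7' (value 7) x 8^3 = 3584
  Digit '2' (value 2) x 8^2 = 128
  Digit '3' (value 3) x 8^1 = 24
  Digit '7' (value 7) x 8^0 = 7
Sum = 7839

7839


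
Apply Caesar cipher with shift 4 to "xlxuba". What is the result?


Caesar cipher: shift "xlxuba" by 4
  'x' (pos 23) + 4 = pos 1 = 'b'
  'l' (pos 11) + 4 = pos 15 = 'p'
  'x' (pos 23) + 4 = pos 1 = 'b'
  'u' (pos 20) + 4 = pos 24 = 'y'
  'b' (pos 1) + 4 = pos 5 = 'f'
  'a' (pos 0) + 4 = pos 4 = 'e'
Result: bpbyfe

bpbyfe


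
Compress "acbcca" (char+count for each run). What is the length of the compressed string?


Input: acbcca
Runs:
  'a' x 1 => "a1"
  'c' x 1 => "c1"
  'b' x 1 => "b1"
  'c' x 2 => "c2"
  'a' x 1 => "a1"
Compressed: "a1c1b1c2a1"
Compressed length: 10

10


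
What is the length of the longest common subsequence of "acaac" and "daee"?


LCS of "acaac" and "daee"
DP table:
           d    a    e    e
      0    0    0    0    0
  a   0    0    1    1    1
  c   0    0    1    1    1
  a   0    0    1    1    1
  a   0    0    1    1    1
  c   0    0    1    1    1
LCS length = dp[5][4] = 1

1


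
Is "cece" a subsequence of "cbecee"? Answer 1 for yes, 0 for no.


Check if "cece" is a subsequence of "cbecee"
Greedy scan:
  Position 0 ('c'): matches sub[0] = 'c'
  Position 1 ('b'): no match needed
  Position 2 ('e'): matches sub[1] = 'e'
  Position 3 ('c'): matches sub[2] = 'c'
  Position 4 ('e'): matches sub[3] = 'e'
  Position 5 ('e'): no match needed
All 4 characters matched => is a subsequence

1


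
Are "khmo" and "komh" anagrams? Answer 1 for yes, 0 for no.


Strings: "khmo", "komh"
Sorted first:  hkmo
Sorted second: hkmo
Sorted forms match => anagrams

1


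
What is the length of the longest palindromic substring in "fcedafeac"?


Input: "fcedafeac"
Checking substrings for palindromes:
  No multi-char palindromic substrings found
Longest palindromic substring: "f" with length 1

1


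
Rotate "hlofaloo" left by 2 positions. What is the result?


Input: "hlofaloo", rotate left by 2
First 2 characters: "hl"
Remaining characters: "ofaloo"
Concatenate remaining + first: "ofaloo" + "hl" = "ofaloohl"

ofaloohl


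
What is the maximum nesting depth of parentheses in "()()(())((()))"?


Input: "()()(())((()))"
Tracking depth:
  Position 0 '(': depth becomes 1
  Position 1 ')': depth becomes 0
  Position 2 '(': depth becomes 1
  Position 3 ')': depth becomes 0
  Position 4 '(': depth becomes 1
  Position 5 '(': depth becomes 2
  Position 6 ')': depth becomes 1
  Position 7 ')': depth becomes 0
  Position 8 '(': depth becomes 1
  Position 9 '(': depth becomes 2
  Position 10 '(': depth becomes 3
  Position 11 ')': depth becomes 2
  Position 12 ')': depth becomes 1
  Position 13 ')': depth becomes 0
Maximum depth reached: 3

3


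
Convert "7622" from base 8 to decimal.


Input: "7622" in base 8
Positional expansion:
  Digit '7' (value 7) x 8^3 = 3584
  Digit '6' (value 6) x 8^2 = 384
  Digit '2' (value 2) x 8^1 = 16
  Digit '2' (value 2) x 8^0 = 2
Sum = 3986

3986


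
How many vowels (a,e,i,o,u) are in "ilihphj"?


Input: ilihphj
Checking each character:
  'i' at position 0: vowel (running total: 1)
  'l' at position 1: consonant
  'i' at position 2: vowel (running total: 2)
  'h' at position 3: consonant
  'p' at position 4: consonant
  'h' at position 5: consonant
  'j' at position 6: consonant
Total vowels: 2

2


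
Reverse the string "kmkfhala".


Input: kmkfhala
Reading characters right to left:
  Position 7: 'a'
  Position 6: 'l'
  Position 5: 'a'
  Position 4: 'h'
  Position 3: 'f'
  Position 2: 'k'
  Position 1: 'm'
  Position 0: 'k'
Reversed: alahfkmk

alahfkmk


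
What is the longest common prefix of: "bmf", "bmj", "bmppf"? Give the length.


Words: bmf, bmj, bmppf
  Position 0: all 'b' => match
  Position 1: all 'm' => match
  Position 2: ('f', 'j', 'p') => mismatch, stop
LCP = "bm" (length 2)

2


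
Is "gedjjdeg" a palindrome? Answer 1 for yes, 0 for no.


Input: gedjjdeg
Reversed: gedjjdeg
  Compare pos 0 ('g') with pos 7 ('g'): match
  Compare pos 1 ('e') with pos 6 ('e'): match
  Compare pos 2 ('d') with pos 5 ('d'): match
  Compare pos 3 ('j') with pos 4 ('j'): match
Result: palindrome

1


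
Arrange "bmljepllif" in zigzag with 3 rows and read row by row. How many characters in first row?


Zigzag "bmljepllif" into 3 rows:
Placing characters:
  'b' => row 0
  'm' => row 1
  'l' => row 2
  'j' => row 1
  'e' => row 0
  'p' => row 1
  'l' => row 2
  'l' => row 1
  'i' => row 0
  'f' => row 1
Rows:
  Row 0: "bei"
  Row 1: "mjplf"
  Row 2: "ll"
First row length: 3

3


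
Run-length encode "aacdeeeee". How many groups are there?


Input: aacdeeeee
Scanning for consecutive runs:
  Group 1: 'a' x 2 (positions 0-1)
  Group 2: 'c' x 1 (positions 2-2)
  Group 3: 'd' x 1 (positions 3-3)
  Group 4: 'e' x 5 (positions 4-8)
Total groups: 4

4


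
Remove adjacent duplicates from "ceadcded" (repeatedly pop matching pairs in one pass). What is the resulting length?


Input: ceadcded
Stack-based adjacent duplicate removal:
  Read 'c': push. Stack: c
  Read 'e': push. Stack: ce
  Read 'a': push. Stack: cea
  Read 'd': push. Stack: cead
  Read 'c': push. Stack: ceadc
  Read 'd': push. Stack: ceadcd
  Read 'e': push. Stack: ceadcde
  Read 'd': push. Stack: ceadcded
Final stack: "ceadcded" (length 8)

8


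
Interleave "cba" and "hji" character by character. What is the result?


Interleaving "cba" and "hji":
  Position 0: 'c' from first, 'h' from second => "ch"
  Position 1: 'b' from first, 'j' from second => "bj"
  Position 2: 'a' from first, 'i' from second => "ai"
Result: chbjai

chbjai


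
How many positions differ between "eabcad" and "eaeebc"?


Comparing "eabcad" and "eaeebc" position by position:
  Position 0: 'e' vs 'e' => same
  Position 1: 'a' vs 'a' => same
  Position 2: 'b' vs 'e' => DIFFER
  Position 3: 'c' vs 'e' => DIFFER
  Position 4: 'a' vs 'b' => DIFFER
  Position 5: 'd' vs 'c' => DIFFER
Positions that differ: 4

4


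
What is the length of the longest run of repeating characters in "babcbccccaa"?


Input: "babcbccccaa"
Scanning for longest run:
  Position 1 ('a'): new char, reset run to 1
  Position 2 ('b'): new char, reset run to 1
  Position 3 ('c'): new char, reset run to 1
  Position 4 ('b'): new char, reset run to 1
  Position 5 ('c'): new char, reset run to 1
  Position 6 ('c'): continues run of 'c', length=2
  Position 7 ('c'): continues run of 'c', length=3
  Position 8 ('c'): continues run of 'c', length=4
  Position 9 ('a'): new char, reset run to 1
  Position 10 ('a'): continues run of 'a', length=2
Longest run: 'c' with length 4

4


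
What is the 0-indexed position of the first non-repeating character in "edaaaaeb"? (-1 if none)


Input: edaaaaeb
Character frequencies:
  'a': 4
  'b': 1
  'd': 1
  'e': 2
Scanning left to right for freq == 1:
  Position 0 ('e'): freq=2, skip
  Position 1 ('d'): unique! => answer = 1

1


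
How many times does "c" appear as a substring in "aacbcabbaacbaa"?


Searching for "c" in "aacbcabbaacbaa"
Scanning each position:
  Position 0: "a" => no
  Position 1: "a" => no
  Position 2: "c" => MATCH
  Position 3: "b" => no
  Position 4: "c" => MATCH
  Position 5: "a" => no
  Position 6: "b" => no
  Position 7: "b" => no
  Position 8: "a" => no
  Position 9: "a" => no
  Position 10: "c" => MATCH
  Position 11: "b" => no
  Position 12: "a" => no
  Position 13: "a" => no
Total occurrences: 3

3


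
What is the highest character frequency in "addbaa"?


Input: addbaa
Character counts:
  'a': 3
  'b': 1
  'd': 2
Maximum frequency: 3

3


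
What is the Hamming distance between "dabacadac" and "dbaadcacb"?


Comparing "dabacadac" and "dbaadcacb" position by position:
  Position 0: 'd' vs 'd' => same
  Position 1: 'a' vs 'b' => differ
  Position 2: 'b' vs 'a' => differ
  Position 3: 'a' vs 'a' => same
  Position 4: 'c' vs 'd' => differ
  Position 5: 'a' vs 'c' => differ
  Position 6: 'd' vs 'a' => differ
  Position 7: 'a' vs 'c' => differ
  Position 8: 'c' vs 'b' => differ
Total differences (Hamming distance): 7

7


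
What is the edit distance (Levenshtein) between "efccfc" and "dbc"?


Computing edit distance: "efccfc" -> "dbc"
DP table:
           d    b    c
      0    1    2    3
  e   1    1    2    3
  f   2    2    2    3
  c   3    3    3    2
  c   4    4    4    3
  f   5    5    5    4
  c   6    6    6    5
Edit distance = dp[6][3] = 5

5


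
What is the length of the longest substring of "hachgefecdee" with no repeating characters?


Input: "hachgefecdee"
Sliding window (track last position of each char):
  Position 0 ('h'): window [0,0] length 1 -- new best
  Position 1 ('a'): window [0,1] length 2 -- new best
  Position 2 ('c'): window [0,2] length 3 -- new best
  Position 3 ('h'): repeat (last at 0), move window start to 1
  Position 3 ('h'): window [1,3] length 3
  Position 4 ('g'): window [1,4] length 4 -- new best
  Position 5 ('e'): window [1,5] length 5 -- new best
  Position 6 ('f'): window [1,6] length 6 -- new best
  Position 7 ('e'): repeat (last at 5), move window start to 6
  Position 7 ('e'): window [6,7] length 2
  Position 8 ('c'): window [6,8] length 3
  Position 9 ('d'): window [6,9] length 4
  Position 10 ('e'): repeat (last at 7), move window start to 8
  Position 10 ('e'): window [8,10] length 3
  Position 11 ('e'): repeat (last at 10), move window start to 11
  Position 11 ('e'): window [11,11] length 1
Longest substring with no repeats: "achgef" with length 6

6


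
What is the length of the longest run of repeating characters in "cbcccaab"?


Input: "cbcccaab"
Scanning for longest run:
  Position 1 ('b'): new char, reset run to 1
  Position 2 ('c'): new char, reset run to 1
  Position 3 ('c'): continues run of 'c', length=2
  Position 4 ('c'): continues run of 'c', length=3
  Position 5 ('a'): new char, reset run to 1
  Position 6 ('a'): continues run of 'a', length=2
  Position 7 ('b'): new char, reset run to 1
Longest run: 'c' with length 3

3


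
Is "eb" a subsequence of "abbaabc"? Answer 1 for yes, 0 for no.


Check if "eb" is a subsequence of "abbaabc"
Greedy scan:
  Position 0 ('a'): no match needed
  Position 1 ('b'): no match needed
  Position 2 ('b'): no match needed
  Position 3 ('a'): no match needed
  Position 4 ('a'): no match needed
  Position 5 ('b'): no match needed
  Position 6 ('c'): no match needed
Only matched 0/2 characters => not a subsequence

0


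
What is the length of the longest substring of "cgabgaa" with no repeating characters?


Input: "cgabgaa"
Sliding window (track last position of each char):
  Position 0 ('c'): window [0,0] length 1 -- new best
  Position 1 ('g'): window [0,1] length 2 -- new best
  Position 2 ('a'): window [0,2] length 3 -- new best
  Position 3 ('b'): window [0,3] length 4 -- new best
  Position 4 ('g'): repeat (last at 1), move window start to 2
  Position 4 ('g'): window [2,4] length 3
  Position 5 ('a'): repeat (last at 2), move window start to 3
  Position 5 ('a'): window [3,5] length 3
  Position 6 ('a'): repeat (last at 5), move window start to 6
  Position 6 ('a'): window [6,6] length 1
Longest substring with no repeats: "cgab" with length 4

4


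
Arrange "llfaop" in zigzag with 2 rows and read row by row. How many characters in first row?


Zigzag "llfaop" into 2 rows:
Placing characters:
  'l' => row 0
  'l' => row 1
  'f' => row 0
  'a' => row 1
  'o' => row 0
  'p' => row 1
Rows:
  Row 0: "lfo"
  Row 1: "lap"
First row length: 3

3


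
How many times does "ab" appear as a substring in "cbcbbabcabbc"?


Searching for "ab" in "cbcbbabcabbc"
Scanning each position:
  Position 0: "cb" => no
  Position 1: "bc" => no
  Position 2: "cb" => no
  Position 3: "bb" => no
  Position 4: "ba" => no
  Position 5: "ab" => MATCH
  Position 6: "bc" => no
  Position 7: "ca" => no
  Position 8: "ab" => MATCH
  Position 9: "bb" => no
  Position 10: "bc" => no
Total occurrences: 2

2


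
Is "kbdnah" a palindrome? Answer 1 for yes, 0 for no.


Input: kbdnah
Reversed: handbk
  Compare pos 0 ('k') with pos 5 ('h'): MISMATCH
  Compare pos 1 ('b') with pos 4 ('a'): MISMATCH
  Compare pos 2 ('d') with pos 3 ('n'): MISMATCH
Result: not a palindrome

0


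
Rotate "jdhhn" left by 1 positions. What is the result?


Input: "jdhhn", rotate left by 1
First 1 characters: "j"
Remaining characters: "dhhn"
Concatenate remaining + first: "dhhn" + "j" = "dhhnj"

dhhnj


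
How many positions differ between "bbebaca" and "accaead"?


Comparing "bbebaca" and "accaead" position by position:
  Position 0: 'b' vs 'a' => DIFFER
  Position 1: 'b' vs 'c' => DIFFER
  Position 2: 'e' vs 'c' => DIFFER
  Position 3: 'b' vs 'a' => DIFFER
  Position 4: 'a' vs 'e' => DIFFER
  Position 5: 'c' vs 'a' => DIFFER
  Position 6: 'a' vs 'd' => DIFFER
Positions that differ: 7

7


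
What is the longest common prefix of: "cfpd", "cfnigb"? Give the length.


Words: cfpd, cfnigb
  Position 0: all 'c' => match
  Position 1: all 'f' => match
  Position 2: ('p', 'n') => mismatch, stop
LCP = "cf" (length 2)

2


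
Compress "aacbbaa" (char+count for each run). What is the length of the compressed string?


Input: aacbbaa
Runs:
  'a' x 2 => "a2"
  'c' x 1 => "c1"
  'b' x 2 => "b2"
  'a' x 2 => "a2"
Compressed: "a2c1b2a2"
Compressed length: 8

8


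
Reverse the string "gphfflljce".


Input: gphfflljce
Reading characters right to left:
  Position 9: 'e'
  Position 8: 'c'
  Position 7: 'j'
  Position 6: 'l'
  Position 5: 'l'
  Position 4: 'f'
  Position 3: 'f'
  Position 2: 'h'
  Position 1: 'p'
  Position 0: 'g'
Reversed: ecjllffhpg

ecjllffhpg


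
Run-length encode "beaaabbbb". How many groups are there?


Input: beaaabbbb
Scanning for consecutive runs:
  Group 1: 'b' x 1 (positions 0-0)
  Group 2: 'e' x 1 (positions 1-1)
  Group 3: 'a' x 3 (positions 2-4)
  Group 4: 'b' x 4 (positions 5-8)
Total groups: 4

4


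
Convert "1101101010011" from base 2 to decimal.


Input: "1101101010011" in base 2
Positional expansion:
  Digit '1' (value 1) x 2^12 = 4096
  Digit '1' (value 1) x 2^11 = 2048
  Digit '0' (value 0) x 2^10 = 0
  Digit '1' (value 1) x 2^9 = 512
  Digit '1' (value 1) x 2^8 = 256
  Digit '0' (value 0) x 2^7 = 0
  Digit '1' (value 1) x 2^6 = 64
  Digit '0' (value 0) x 2^5 = 0
  Digit '1' (value 1) x 2^4 = 16
  Digit '0' (value 0) x 2^3 = 0
  Digit '0' (value 0) x 2^2 = 0
  Digit '1' (value 1) x 2^1 = 2
  Digit '1' (value 1) x 2^0 = 1
Sum = 6995

6995


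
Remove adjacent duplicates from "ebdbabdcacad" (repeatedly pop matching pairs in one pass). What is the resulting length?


Input: ebdbabdcacad
Stack-based adjacent duplicate removal:
  Read 'e': push. Stack: e
  Read 'b': push. Stack: eb
  Read 'd': push. Stack: ebd
  Read 'b': push. Stack: ebdb
  Read 'a': push. Stack: ebdba
  Read 'b': push. Stack: ebdbab
  Read 'd': push. Stack: ebdbabd
  Read 'c': push. Stack: ebdbabdc
  Read 'a': push. Stack: ebdbabdca
  Read 'c': push. Stack: ebdbabdcac
  Read 'a': push. Stack: ebdbabdcaca
  Read 'd': push. Stack: ebdbabdcacad
Final stack: "ebdbabdcacad" (length 12)

12


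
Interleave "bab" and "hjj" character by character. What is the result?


Interleaving "bab" and "hjj":
  Position 0: 'b' from first, 'h' from second => "bh"
  Position 1: 'a' from first, 'j' from second => "aj"
  Position 2: 'b' from first, 'j' from second => "bj"
Result: bhajbj

bhajbj


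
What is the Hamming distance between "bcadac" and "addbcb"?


Comparing "bcadac" and "addbcb" position by position:
  Position 0: 'b' vs 'a' => differ
  Position 1: 'c' vs 'd' => differ
  Position 2: 'a' vs 'd' => differ
  Position 3: 'd' vs 'b' => differ
  Position 4: 'a' vs 'c' => differ
  Position 5: 'c' vs 'b' => differ
Total differences (Hamming distance): 6

6


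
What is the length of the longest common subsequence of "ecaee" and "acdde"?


LCS of "ecaee" and "acdde"
DP table:
           a    c    d    d    e
      0    0    0    0    0    0
  e   0    0    0    0    0    1
  c   0    0    1    1    1    1
  a   0    1    1    1    1    1
  e   0    1    1    1    1    2
  e   0    1    1    1    1    2
LCS length = dp[5][5] = 2

2


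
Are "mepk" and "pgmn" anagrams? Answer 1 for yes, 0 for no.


Strings: "mepk", "pgmn"
Sorted first:  ekmp
Sorted second: gmnp
Differ at position 0: 'e' vs 'g' => not anagrams

0


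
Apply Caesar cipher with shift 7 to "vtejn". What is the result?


Caesar cipher: shift "vtejn" by 7
  'v' (pos 21) + 7 = pos 2 = 'c'
  't' (pos 19) + 7 = pos 0 = 'a'
  'e' (pos 4) + 7 = pos 11 = 'l'
  'j' (pos 9) + 7 = pos 16 = 'q'
  'n' (pos 13) + 7 = pos 20 = 'u'
Result: calqu

calqu


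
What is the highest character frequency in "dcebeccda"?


Input: dcebeccda
Character counts:
  'a': 1
  'b': 1
  'c': 3
  'd': 2
  'e': 2
Maximum frequency: 3

3


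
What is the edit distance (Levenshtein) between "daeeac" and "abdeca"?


Computing edit distance: "daeeac" -> "abdeca"
DP table:
           a    b    d    e    c    a
      0    1    2    3    4    5    6
  d   1    1    2    2    3    4    5
  a   2    1    2    3    3    4    4
  e   3    2    2    3    3    4    5
  e   4    3    3    3    3    4    5
  a   5    4    4    4    4    4    4
  c   6    5    5    5    5    4    5
Edit distance = dp[6][6] = 5

5


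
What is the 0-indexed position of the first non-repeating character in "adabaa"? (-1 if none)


Input: adabaa
Character frequencies:
  'a': 4
  'b': 1
  'd': 1
Scanning left to right for freq == 1:
  Position 0 ('a'): freq=4, skip
  Position 1 ('d'): unique! => answer = 1

1


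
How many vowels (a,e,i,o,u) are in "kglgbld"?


Input: kglgbld
Checking each character:
  'k' at position 0: consonant
  'g' at position 1: consonant
  'l' at position 2: consonant
  'g' at position 3: consonant
  'b' at position 4: consonant
  'l' at position 5: consonant
  'd' at position 6: consonant
Total vowels: 0

0


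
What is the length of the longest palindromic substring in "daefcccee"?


Input: "daefcccee"
Checking substrings for palindromes:
  [4:7] "ccc" (len 3) => palindrome
  [4:6] "cc" (len 2) => palindrome
  [5:7] "cc" (len 2) => palindrome
  [7:9] "ee" (len 2) => palindrome
Longest palindromic substring: "ccc" with length 3

3


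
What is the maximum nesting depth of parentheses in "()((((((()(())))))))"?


Input: "()((((((()(())))))))"
Tracking depth:
  Position 0 '(': depth becomes 1
  Position 1 ')': depth becomes 0
  Position 2 '(': depth becomes 1
  Position 3 '(': depth becomes 2
  Position 4 '(': depth becomes 3
  Position 5 '(': depth becomes 4
  Position 6 '(': depth becomes 5
  Position 7 '(': depth becomes 6
  Position 8 '(': depth becomes 7
  Position 9 ')': depth becomes 6
  Position 10 '(': depth becomes 7
  Position 11 '(': depth becomes 8
  Position 12 ')': depth becomes 7
  Position 13 ')': depth becomes 6
  Position 14 ')': depth becomes 5
  Position 15 ')': depth becomes 4
  Position 16 ')': depth becomes 3
  Position 17 ')': depth becomes 2
  Position 18 ')': depth becomes 1
  Position 19 ')': depth becomes 0
Maximum depth reached: 8

8


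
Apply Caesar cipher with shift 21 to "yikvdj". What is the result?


Caesar cipher: shift "yikvdj" by 21
  'y' (pos 24) + 21 = pos 19 = 't'
  'i' (pos 8) + 21 = pos 3 = 'd'
  'k' (pos 10) + 21 = pos 5 = 'f'
  'v' (pos 21) + 21 = pos 16 = 'q'
  'd' (pos 3) + 21 = pos 24 = 'y'
  'j' (pos 9) + 21 = pos 4 = 'e'
Result: tdfqye

tdfqye


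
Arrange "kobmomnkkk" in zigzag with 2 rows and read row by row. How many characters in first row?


Zigzag "kobmomnkkk" into 2 rows:
Placing characters:
  'k' => row 0
  'o' => row 1
  'b' => row 0
  'm' => row 1
  'o' => row 0
  'm' => row 1
  'n' => row 0
  'k' => row 1
  'k' => row 0
  'k' => row 1
Rows:
  Row 0: "kbonk"
  Row 1: "ommkk"
First row length: 5

5


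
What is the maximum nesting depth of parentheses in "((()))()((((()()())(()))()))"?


Input: "((()))()((((()()())(()))()))"
Tracking depth:
  Position 0 '(': depth becomes 1
  Position 1 '(': depth becomes 2
  Position 2 '(': depth becomes 3
  Position 3 ')': depth becomes 2
  Position 4 ')': depth becomes 1
  Position 5 ')': depth becomes 0
  Position 6 '(': depth becomes 1
  Position 7 ')': depth becomes 0
  Position 8 '(': depth becomes 1
  Position 9 '(': depth becomes 2
  Position 10 '(': depth becomes 3
  Position 11 '(': depth becomes 4
  Position 12 '(': depth becomes 5
  Position 13 ')': depth becomes 4
  Position 14 '(': depth becomes 5
  Position 15 ')': depth becomes 4
  Position 16 '(': depth becomes 5
  Position 17 ')': depth becomes 4
  Position 18 ')': depth becomes 3
  Position 19 '(': depth becomes 4
  Position 20 '(': depth becomes 5
  Position 21 ')': depth becomes 4
  Position 22 ')': depth becomes 3
  Position 23 ')': depth becomes 2
  Position 24 '(': depth becomes 3
  Position 25 ')': depth becomes 2
  Position 26 ')': depth becomes 1
  Position 27 ')': depth becomes 0
Maximum depth reached: 5

5


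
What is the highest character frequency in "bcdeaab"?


Input: bcdeaab
Character counts:
  'a': 2
  'b': 2
  'c': 1
  'd': 1
  'e': 1
Maximum frequency: 2

2


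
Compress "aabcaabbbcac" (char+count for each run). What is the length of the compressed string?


Input: aabcaabbbcac
Runs:
  'a' x 2 => "a2"
  'b' x 1 => "b1"
  'c' x 1 => "c1"
  'a' x 2 => "a2"
  'b' x 3 => "b3"
  'c' x 1 => "c1"
  'a' x 1 => "a1"
  'c' x 1 => "c1"
Compressed: "a2b1c1a2b3c1a1c1"
Compressed length: 16

16


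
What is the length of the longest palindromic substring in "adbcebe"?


Input: "adbcebe"
Checking substrings for palindromes:
  [4:7] "ebe" (len 3) => palindrome
Longest palindromic substring: "ebe" with length 3

3


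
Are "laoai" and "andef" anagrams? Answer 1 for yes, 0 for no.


Strings: "laoai", "andef"
Sorted first:  aailo
Sorted second: adefn
Differ at position 1: 'a' vs 'd' => not anagrams

0


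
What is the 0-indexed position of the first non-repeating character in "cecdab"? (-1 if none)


Input: cecdab
Character frequencies:
  'a': 1
  'b': 1
  'c': 2
  'd': 1
  'e': 1
Scanning left to right for freq == 1:
  Position 0 ('c'): freq=2, skip
  Position 1 ('e'): unique! => answer = 1

1


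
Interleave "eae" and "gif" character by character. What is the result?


Interleaving "eae" and "gif":
  Position 0: 'e' from first, 'g' from second => "eg"
  Position 1: 'a' from first, 'i' from second => "ai"
  Position 2: 'e' from first, 'f' from second => "ef"
Result: egaief

egaief


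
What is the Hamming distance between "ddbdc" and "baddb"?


Comparing "ddbdc" and "baddb" position by position:
  Position 0: 'd' vs 'b' => differ
  Position 1: 'd' vs 'a' => differ
  Position 2: 'b' vs 'd' => differ
  Position 3: 'd' vs 'd' => same
  Position 4: 'c' vs 'b' => differ
Total differences (Hamming distance): 4

4


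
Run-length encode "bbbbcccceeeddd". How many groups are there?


Input: bbbbcccceeeddd
Scanning for consecutive runs:
  Group 1: 'b' x 4 (positions 0-3)
  Group 2: 'c' x 4 (positions 4-7)
  Group 3: 'e' x 3 (positions 8-10)
  Group 4: 'd' x 3 (positions 11-13)
Total groups: 4

4


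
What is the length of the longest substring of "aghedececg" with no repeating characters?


Input: "aghedececg"
Sliding window (track last position of each char):
  Position 0 ('a'): window [0,0] length 1 -- new best
  Position 1 ('g'): window [0,1] length 2 -- new best
  Position 2 ('h'): window [0,2] length 3 -- new best
  Position 3 ('e'): window [0,3] length 4 -- new best
  Position 4 ('d'): window [0,4] length 5 -- new best
  Position 5 ('e'): repeat (last at 3), move window start to 4
  Position 5 ('e'): window [4,5] length 2
  Position 6 ('c'): window [4,6] length 3
  Position 7 ('e'): repeat (last at 5), move window start to 6
  Position 7 ('e'): window [6,7] length 2
  Position 8 ('c'): repeat (last at 6), move window start to 7
  Position 8 ('c'): window [7,8] length 2
  Position 9 ('g'): window [7,9] length 3
Longest substring with no repeats: "aghed" with length 5

5


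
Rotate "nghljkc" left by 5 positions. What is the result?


Input: "nghljkc", rotate left by 5
First 5 characters: "nghlj"
Remaining characters: "kc"
Concatenate remaining + first: "kc" + "nghlj" = "kcnghlj"

kcnghlj


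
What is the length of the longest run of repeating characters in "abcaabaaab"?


Input: "abcaabaaab"
Scanning for longest run:
  Position 1 ('b'): new char, reset run to 1
  Position 2 ('c'): new char, reset run to 1
  Position 3 ('a'): new char, reset run to 1
  Position 4 ('a'): continues run of 'a', length=2
  Position 5 ('b'): new char, reset run to 1
  Position 6 ('a'): new char, reset run to 1
  Position 7 ('a'): continues run of 'a', length=2
  Position 8 ('a'): continues run of 'a', length=3
  Position 9 ('b'): new char, reset run to 1
Longest run: 'a' with length 3

3


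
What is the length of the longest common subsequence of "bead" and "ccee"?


LCS of "bead" and "ccee"
DP table:
           c    c    e    e
      0    0    0    0    0
  b   0    0    0    0    0
  e   0    0    0    1    1
  a   0    0    0    1    1
  d   0    0    0    1    1
LCS length = dp[4][4] = 1

1


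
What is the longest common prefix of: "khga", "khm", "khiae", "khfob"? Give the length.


Words: khga, khm, khiae, khfob
  Position 0: all 'k' => match
  Position 1: all 'h' => match
  Position 2: ('g', 'm', 'i', 'f') => mismatch, stop
LCP = "kh" (length 2)

2


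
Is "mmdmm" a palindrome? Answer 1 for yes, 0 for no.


Input: mmdmm
Reversed: mmdmm
  Compare pos 0 ('m') with pos 4 ('m'): match
  Compare pos 1 ('m') with pos 3 ('m'): match
Result: palindrome

1


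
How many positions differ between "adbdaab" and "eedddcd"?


Comparing "adbdaab" and "eedddcd" position by position:
  Position 0: 'a' vs 'e' => DIFFER
  Position 1: 'd' vs 'e' => DIFFER
  Position 2: 'b' vs 'd' => DIFFER
  Position 3: 'd' vs 'd' => same
  Position 4: 'a' vs 'd' => DIFFER
  Position 5: 'a' vs 'c' => DIFFER
  Position 6: 'b' vs 'd' => DIFFER
Positions that differ: 6

6


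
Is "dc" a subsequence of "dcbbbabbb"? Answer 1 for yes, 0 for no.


Check if "dc" is a subsequence of "dcbbbabbb"
Greedy scan:
  Position 0 ('d'): matches sub[0] = 'd'
  Position 1 ('c'): matches sub[1] = 'c'
  Position 2 ('b'): no match needed
  Position 3 ('b'): no match needed
  Position 4 ('b'): no match needed
  Position 5 ('a'): no match needed
  Position 6 ('b'): no match needed
  Position 7 ('b'): no match needed
  Position 8 ('b'): no match needed
All 2 characters matched => is a subsequence

1


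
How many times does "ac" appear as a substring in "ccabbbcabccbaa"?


Searching for "ac" in "ccabbbcabccbaa"
Scanning each position:
  Position 0: "cc" => no
  Position 1: "ca" => no
  Position 2: "ab" => no
  Position 3: "bb" => no
  Position 4: "bb" => no
  Position 5: "bc" => no
  Position 6: "ca" => no
  Position 7: "ab" => no
  Position 8: "bc" => no
  Position 9: "cc" => no
  Position 10: "cb" => no
  Position 11: "ba" => no
  Position 12: "aa" => no
Total occurrences: 0

0


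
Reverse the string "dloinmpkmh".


Input: dloinmpkmh
Reading characters right to left:
  Position 9: 'h'
  Position 8: 'm'
  Position 7: 'k'
  Position 6: 'p'
  Position 5: 'm'
  Position 4: 'n'
  Position 3: 'i'
  Position 2: 'o'
  Position 1: 'l'
  Position 0: 'd'
Reversed: hmkpmniold

hmkpmniold
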